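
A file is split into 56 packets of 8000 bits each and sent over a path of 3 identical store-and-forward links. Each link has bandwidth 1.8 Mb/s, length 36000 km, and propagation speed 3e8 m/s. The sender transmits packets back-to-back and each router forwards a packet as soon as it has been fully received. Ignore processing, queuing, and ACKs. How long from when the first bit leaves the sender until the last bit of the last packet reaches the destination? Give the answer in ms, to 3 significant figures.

Per-hop transmission t_tx = L/R = 8000/1800000 = 4.44444 ms.
Per-hop propagation t_prop = 36000000/300000000 = 120 ms.
Pipeline fill: first packet needs 3·t_tx to clear all hops; remaining 55 packets each add one t_tx.
Total = (3+56-1)·t_tx + 3·t_prop = 58·4.44444 + 3·120 = 618 ms.

618 ms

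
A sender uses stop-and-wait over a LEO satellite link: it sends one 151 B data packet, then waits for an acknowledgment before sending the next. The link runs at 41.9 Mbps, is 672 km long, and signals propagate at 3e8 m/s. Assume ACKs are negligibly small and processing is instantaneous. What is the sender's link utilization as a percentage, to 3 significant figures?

0.639 %

t_tx = L/R = 1208/41900000 = 2.88305e-05 s.
t_prop = 672000/300000000 = 0.00224 s; RTT = 0.00448 s.
Cycle = t_tx + RTT = 0.00450883 s.
Utilization = t_tx / cycle = 2.88305e-05/0.00450883 = 0.639 %.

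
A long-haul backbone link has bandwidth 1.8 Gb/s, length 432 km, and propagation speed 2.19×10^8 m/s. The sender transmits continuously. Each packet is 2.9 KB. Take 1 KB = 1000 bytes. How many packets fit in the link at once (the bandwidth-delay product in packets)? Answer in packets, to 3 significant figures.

Propagation delay = 432000 / 219000000 = 0.0019726 s.
BDP = R × t_prop = 1800000000 × 0.0019726 = 3550680 bits.
In packets of 23200 bits: 153 packets.

153 packets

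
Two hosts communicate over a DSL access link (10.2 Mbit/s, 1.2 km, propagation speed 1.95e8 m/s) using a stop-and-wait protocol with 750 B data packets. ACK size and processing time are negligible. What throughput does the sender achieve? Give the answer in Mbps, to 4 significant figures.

t_tx = L/R = 6000/10200000 = 0.000588235 s.
t_prop = 1200/195000000 = 6.15385e-06 s; RTT = 1.23077e-05 s.
Cycle = t_tx + RTT = 0.000600543 s.
Throughput = L / cycle = 6000 / 0.000600543 = 9.991 Mbps.

9.991 Mbps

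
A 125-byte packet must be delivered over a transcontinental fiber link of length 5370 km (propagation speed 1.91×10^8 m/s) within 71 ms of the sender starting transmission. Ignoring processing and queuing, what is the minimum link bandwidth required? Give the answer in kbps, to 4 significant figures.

L = 1000 bits.
Propagation delay = 5370000 / 191000000 = 28.1152 ms.
Transmission budget = 71 − 28.1152 = 42.8848 ms.
R ≥ L / t_tx = 1000 bits / 0.0428848 s = 23.32 kbps.

23.32 kbps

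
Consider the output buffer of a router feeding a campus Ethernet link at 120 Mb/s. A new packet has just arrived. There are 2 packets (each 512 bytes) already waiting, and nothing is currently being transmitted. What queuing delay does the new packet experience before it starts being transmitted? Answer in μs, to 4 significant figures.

Each queued packet: L/R = 4096/120000000 = 34.1333 μs.
2 queued → 68.2667 μs.
Queuing delay = 68.27 μs.

68.27 μs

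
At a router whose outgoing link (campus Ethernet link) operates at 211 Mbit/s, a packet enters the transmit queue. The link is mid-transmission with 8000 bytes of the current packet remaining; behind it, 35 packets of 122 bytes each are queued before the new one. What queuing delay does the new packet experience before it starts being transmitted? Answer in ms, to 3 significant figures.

Each queued packet: L/R = 976/211000000 = 0.00462559 ms.
35 queued → 0.161896 ms.
Plus remaining 64000 bits of current packet: 0.303318 ms.
Queuing delay = 0.465 ms.

0.465 ms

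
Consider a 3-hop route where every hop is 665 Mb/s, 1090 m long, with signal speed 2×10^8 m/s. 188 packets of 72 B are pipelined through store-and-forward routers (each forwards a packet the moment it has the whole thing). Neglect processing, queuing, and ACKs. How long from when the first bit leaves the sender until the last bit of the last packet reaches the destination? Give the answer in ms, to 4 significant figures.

Per-hop transmission t_tx = L/R = 576/665000000 = 0.000866165 ms.
Per-hop propagation t_prop = 1090/200000000 = 0.00545 ms.
Pipeline fill: first packet needs 3·t_tx to clear all hops; remaining 187 packets each add one t_tx.
Total = (3+188-1)·t_tx + 3·t_prop = 190·0.000866165 + 3·0.00545 = 0.1809 ms.

0.1809 ms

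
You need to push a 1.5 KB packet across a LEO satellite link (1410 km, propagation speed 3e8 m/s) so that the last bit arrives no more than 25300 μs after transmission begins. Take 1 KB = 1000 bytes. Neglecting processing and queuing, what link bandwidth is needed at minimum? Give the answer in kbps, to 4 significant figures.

L = 12000 bits.
Propagation delay = 1410000 / 300000000 = 4700 μs.
Transmission budget = 25300 − 4700 = 20600 μs.
R ≥ L / t_tx = 12000 bits / 0.0206 s = 582.5 kbps.

582.5 kbps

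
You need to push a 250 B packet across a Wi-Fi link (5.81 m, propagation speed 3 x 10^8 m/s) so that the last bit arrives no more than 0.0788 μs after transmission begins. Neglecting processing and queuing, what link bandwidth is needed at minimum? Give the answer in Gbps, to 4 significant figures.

33.65 Gbps

L = 2000 bits.
Propagation delay = 5.81 / 300000000 = 0.0193667 μs.
Transmission budget = 0.0788 − 0.0193667 = 0.0594333 μs.
R ≥ L / t_tx = 2000 bits / 5.94333e-08 s = 33.65 Gbps.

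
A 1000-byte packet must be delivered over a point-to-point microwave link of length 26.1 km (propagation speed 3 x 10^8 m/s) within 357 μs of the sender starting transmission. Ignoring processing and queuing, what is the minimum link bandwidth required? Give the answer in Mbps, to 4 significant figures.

L = 8000 bits.
Propagation delay = 26100 / 300000000 = 87 μs.
Transmission budget = 357 − 87 = 270 μs.
R ≥ L / t_tx = 8000 bits / 0.00027 s = 29.63 Mbps.

29.63 Mbps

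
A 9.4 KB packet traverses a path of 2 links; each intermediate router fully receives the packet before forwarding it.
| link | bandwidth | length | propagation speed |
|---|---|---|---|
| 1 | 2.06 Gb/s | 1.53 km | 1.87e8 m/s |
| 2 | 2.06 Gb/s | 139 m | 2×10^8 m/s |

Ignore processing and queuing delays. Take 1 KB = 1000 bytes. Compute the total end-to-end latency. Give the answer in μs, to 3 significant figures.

81.9 μs

L = 75200 bits.
Transmission delay per hop = L/R = 75200/2060000000 = 36.5049 μs; 2 hops → 73.0097 μs.
Propagation delays (d/s per hop): 8.18182, 0.695 μs; sum = 8.87682 μs.
End-to-end = 81.9 μs.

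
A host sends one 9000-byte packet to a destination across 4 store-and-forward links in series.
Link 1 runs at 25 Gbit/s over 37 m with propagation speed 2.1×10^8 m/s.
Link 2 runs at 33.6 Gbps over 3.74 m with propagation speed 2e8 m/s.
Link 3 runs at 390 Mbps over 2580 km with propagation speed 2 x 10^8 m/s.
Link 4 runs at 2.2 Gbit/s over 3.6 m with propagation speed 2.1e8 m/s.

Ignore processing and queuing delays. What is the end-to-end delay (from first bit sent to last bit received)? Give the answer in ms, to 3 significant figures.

L = 9000 × 8 = 72000 bits.
Transmission delays (L/R per hop): 0.00288, 0.00214286, 0.184615, 0.0327273 ms; sum = 0.222366 ms.
Propagation delays (d/s per hop): 0.00017619, 1.87e-05, 12.9, 1.71429e-05 ms; sum = 12.9002 ms.
End-to-end = 13.1 ms.

13.1 ms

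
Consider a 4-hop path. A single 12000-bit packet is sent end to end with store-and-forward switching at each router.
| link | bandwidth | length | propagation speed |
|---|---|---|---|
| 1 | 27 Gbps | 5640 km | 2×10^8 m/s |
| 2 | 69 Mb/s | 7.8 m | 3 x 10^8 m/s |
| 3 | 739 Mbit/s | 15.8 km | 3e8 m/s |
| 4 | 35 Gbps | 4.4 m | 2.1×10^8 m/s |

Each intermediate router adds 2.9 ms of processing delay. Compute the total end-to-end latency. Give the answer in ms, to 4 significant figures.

37.14 ms

Transmission delays (L/R per hop): 0.000444444, 0.173913, 0.0162382, 0.000342857 ms; sum = 0.190939 ms.
Propagation delays (d/s per hop): 28.2, 2.6e-05, 0.0526667, 2.09524e-05 ms; sum = 28.2527 ms.
Processing at 3 router(s): 3 × 2.9 ms = 8.7 ms.
End-to-end = 37.14 ms.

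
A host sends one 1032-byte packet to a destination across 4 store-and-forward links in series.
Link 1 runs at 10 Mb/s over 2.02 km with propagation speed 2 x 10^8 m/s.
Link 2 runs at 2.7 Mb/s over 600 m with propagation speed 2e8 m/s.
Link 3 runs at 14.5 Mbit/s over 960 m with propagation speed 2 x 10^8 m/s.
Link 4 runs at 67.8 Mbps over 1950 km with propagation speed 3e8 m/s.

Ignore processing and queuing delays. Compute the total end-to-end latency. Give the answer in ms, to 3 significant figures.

L = 1032 × 8 = 8256 bits.
Transmission delays (L/R per hop): 0.8256, 3.05778, 0.569379, 0.12177 ms; sum = 4.57453 ms.
Propagation delays (d/s per hop): 0.0101, 0.003, 0.0048, 6.5 ms; sum = 6.5179 ms.
End-to-end = 11.1 ms.

11.1 ms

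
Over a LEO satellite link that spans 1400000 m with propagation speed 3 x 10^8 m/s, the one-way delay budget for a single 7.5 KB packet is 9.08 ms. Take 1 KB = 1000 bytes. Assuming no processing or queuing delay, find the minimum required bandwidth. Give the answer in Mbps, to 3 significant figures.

L = 60000 bits.
Propagation delay = 1400000 / 300000000 = 4.66667 ms.
Transmission budget = 9.08 − 4.66667 = 4.41333 ms.
R ≥ L / t_tx = 60000 bits / 0.00441333 s = 13.6 Mbps.

13.6 Mbps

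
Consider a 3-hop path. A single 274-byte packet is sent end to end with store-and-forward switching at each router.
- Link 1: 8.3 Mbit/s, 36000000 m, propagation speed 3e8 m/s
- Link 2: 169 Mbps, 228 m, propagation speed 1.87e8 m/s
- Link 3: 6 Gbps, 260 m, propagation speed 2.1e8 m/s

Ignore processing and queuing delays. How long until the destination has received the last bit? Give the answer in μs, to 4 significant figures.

120300 μs

L = 274 × 8 = 2192 bits.
Transmission delays (L/R per hop): 264.096, 12.9704, 0.365333 μs; sum = 277.432 μs.
Propagation delays (d/s per hop): 120000, 1.21925, 1.2381 μs; sum = 120002 μs.
End-to-end = 120300 μs.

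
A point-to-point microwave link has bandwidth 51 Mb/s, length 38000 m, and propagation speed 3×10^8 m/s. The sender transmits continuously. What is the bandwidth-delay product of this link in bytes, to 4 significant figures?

Propagation delay = 38000 / 300000000 = 0.000126667 s.
BDP = R × t_prop = 51000000 × 0.000126667 = 6460 bits.
In bytes: 6460/8 = 807.5 bytes.

807.5 bytes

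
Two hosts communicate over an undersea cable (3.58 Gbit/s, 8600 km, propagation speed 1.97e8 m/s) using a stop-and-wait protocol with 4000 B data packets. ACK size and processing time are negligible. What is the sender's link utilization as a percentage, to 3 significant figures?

t_tx = L/R = 32000/3580000000 = 8.93855e-06 s.
t_prop = 8600000/197000000 = 0.0436548 s; RTT = 0.0873096 s.
Cycle = t_tx + RTT = 0.0873186 s.
Utilization = t_tx / cycle = 8.93855e-06/0.0873186 = 0.0102 %.

0.0102 %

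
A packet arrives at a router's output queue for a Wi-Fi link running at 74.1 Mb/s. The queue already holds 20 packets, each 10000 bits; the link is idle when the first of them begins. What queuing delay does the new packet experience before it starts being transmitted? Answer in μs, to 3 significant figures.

2700 μs

Each queued packet: L/R = 10000/74100000 = 134.953 μs.
20 queued → 2699.06 μs.
Queuing delay = 2700 μs.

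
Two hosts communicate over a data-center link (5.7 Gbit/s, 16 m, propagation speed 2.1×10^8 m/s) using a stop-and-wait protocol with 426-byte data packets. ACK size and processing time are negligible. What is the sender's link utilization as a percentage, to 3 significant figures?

t_tx = L/R = 3408/5700000000 = 5.97895e-07 s.
t_prop = 16/210000000 = 7.61905e-08 s; RTT = 1.52381e-07 s.
Cycle = t_tx + RTT = 7.50276e-07 s.
Utilization = t_tx / cycle = 5.97895e-07/7.50276e-07 = 79.7 %.

79.7 %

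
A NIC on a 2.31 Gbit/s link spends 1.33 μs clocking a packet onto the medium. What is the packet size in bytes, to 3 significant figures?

384 bytes

L = R × t_tx = 2310000000 b/s × 1.33e-06 s = 3072.3 bits.
In bytes: 3072.3 / 8 = 384 bytes.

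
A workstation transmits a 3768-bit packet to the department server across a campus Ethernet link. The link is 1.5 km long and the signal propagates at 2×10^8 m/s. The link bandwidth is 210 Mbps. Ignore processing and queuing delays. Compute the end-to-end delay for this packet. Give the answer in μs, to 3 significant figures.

Transmission delay = L/R = 3768 / 210000000 = 17.9429 μs.
Propagation delay = d/s = 1500 m / 200000000 m/s = 7.5 μs.
Total = 25.4 μs.

25.4 μs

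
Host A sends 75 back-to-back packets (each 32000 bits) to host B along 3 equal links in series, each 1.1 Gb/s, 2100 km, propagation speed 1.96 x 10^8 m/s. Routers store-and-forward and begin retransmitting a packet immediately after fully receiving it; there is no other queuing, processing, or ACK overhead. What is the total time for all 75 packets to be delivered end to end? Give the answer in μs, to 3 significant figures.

34400 μs

Per-hop transmission t_tx = L/R = 32000/1100000000 = 29.0909 μs.
Per-hop propagation t_prop = 2100000/196000000 = 10714.3 μs.
Pipeline fill: first packet needs 3·t_tx to clear all hops; remaining 74 packets each add one t_tx.
Total = (3+75-1)·t_tx + 3·t_prop = 77·29.0909 + 3·10714.3 = 34400 μs.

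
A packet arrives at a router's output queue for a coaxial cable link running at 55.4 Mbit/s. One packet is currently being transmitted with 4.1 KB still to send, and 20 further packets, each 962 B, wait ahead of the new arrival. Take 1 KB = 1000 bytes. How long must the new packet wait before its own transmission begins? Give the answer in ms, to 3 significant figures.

3.37 ms

Each queued packet: L/R = 7696/55400000 = 0.138917 ms.
20 queued → 2.77834 ms.
Plus remaining 32800 bits of current packet: 0.592058 ms.
Queuing delay = 3.37 ms.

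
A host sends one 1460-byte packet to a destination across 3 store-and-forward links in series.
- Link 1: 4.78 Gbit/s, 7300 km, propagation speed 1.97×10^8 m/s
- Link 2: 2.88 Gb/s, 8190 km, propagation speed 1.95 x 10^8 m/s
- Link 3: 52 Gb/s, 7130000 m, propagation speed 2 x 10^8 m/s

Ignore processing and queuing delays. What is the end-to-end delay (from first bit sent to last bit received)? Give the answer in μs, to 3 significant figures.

L = 1460 × 8 = 11680 bits.
Transmission delays (L/R per hop): 2.44351, 4.05556, 0.224615 μs; sum = 6.72369 μs.
Propagation delays (d/s per hop): 37055.8, 42000, 35650 μs; sum = 114706 μs.
End-to-end = 115000 μs.

115000 μs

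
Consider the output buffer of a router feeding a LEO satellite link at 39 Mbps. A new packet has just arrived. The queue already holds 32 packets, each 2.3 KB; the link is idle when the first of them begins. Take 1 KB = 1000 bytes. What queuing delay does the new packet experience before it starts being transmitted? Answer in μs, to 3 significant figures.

Each queued packet: L/R = 18400/39000000 = 471.795 μs.
32 queued → 15097.4 μs.
Queuing delay = 15100 μs.

15100 μs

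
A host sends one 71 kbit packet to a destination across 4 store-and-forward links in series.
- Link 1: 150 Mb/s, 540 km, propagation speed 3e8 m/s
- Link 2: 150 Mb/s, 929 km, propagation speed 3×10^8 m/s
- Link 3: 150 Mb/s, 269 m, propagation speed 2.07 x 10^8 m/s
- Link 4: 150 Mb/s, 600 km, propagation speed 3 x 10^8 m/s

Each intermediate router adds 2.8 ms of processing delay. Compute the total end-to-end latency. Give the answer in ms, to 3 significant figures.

L = 71000 bits.
Transmission delay per hop = L/R = 71000/150000000 = 0.473333 ms; 4 hops → 1.89333 ms.
Propagation delays (d/s per hop): 1.8, 3.09667, 0.00129952, 2 ms; sum = 6.89797 ms.
Processing at 3 router(s): 3 × 2.8 ms = 8.4 ms.
End-to-end = 17.2 ms.

17.2 ms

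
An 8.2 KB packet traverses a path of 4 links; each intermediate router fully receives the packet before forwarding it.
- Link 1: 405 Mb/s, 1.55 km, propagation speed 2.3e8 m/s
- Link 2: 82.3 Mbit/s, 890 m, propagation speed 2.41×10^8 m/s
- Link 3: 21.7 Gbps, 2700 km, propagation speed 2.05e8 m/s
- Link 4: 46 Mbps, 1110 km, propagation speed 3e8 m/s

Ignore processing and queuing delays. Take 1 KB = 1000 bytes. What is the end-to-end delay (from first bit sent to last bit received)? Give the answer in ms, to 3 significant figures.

19.3 ms

L = 65600 bits.
Transmission delays (L/R per hop): 0.161975, 0.797084, 0.00302304, 1.42609 ms; sum = 2.38817 ms.
Propagation delays (d/s per hop): 0.00673913, 0.00369295, 13.1707, 3.7 ms; sum = 16.8812 ms.
End-to-end = 19.3 ms.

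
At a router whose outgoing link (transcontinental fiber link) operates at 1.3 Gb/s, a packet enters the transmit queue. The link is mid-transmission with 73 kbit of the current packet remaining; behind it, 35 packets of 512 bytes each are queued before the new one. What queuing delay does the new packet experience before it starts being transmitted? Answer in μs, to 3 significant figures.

166 μs

Each queued packet: L/R = 4096/1300000000 = 3.15077 μs.
35 queued → 110.277 μs.
Plus remaining 73000 bits of current packet: 56.1538 μs.
Queuing delay = 166 μs.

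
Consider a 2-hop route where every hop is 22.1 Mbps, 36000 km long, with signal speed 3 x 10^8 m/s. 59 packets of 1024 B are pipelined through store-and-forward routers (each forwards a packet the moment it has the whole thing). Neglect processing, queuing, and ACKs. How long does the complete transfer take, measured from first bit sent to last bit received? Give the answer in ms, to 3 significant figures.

Per-hop transmission t_tx = L/R = 8192/22100000 = 0.370679 ms.
Per-hop propagation t_prop = 36000000/300000000 = 120 ms.
Pipeline fill: first packet needs 2·t_tx to clear all hops; remaining 58 packets each add one t_tx.
Total = (2+59-1)·t_tx + 2·t_prop = 60·0.370679 + 2·120 = 262 ms.

262 ms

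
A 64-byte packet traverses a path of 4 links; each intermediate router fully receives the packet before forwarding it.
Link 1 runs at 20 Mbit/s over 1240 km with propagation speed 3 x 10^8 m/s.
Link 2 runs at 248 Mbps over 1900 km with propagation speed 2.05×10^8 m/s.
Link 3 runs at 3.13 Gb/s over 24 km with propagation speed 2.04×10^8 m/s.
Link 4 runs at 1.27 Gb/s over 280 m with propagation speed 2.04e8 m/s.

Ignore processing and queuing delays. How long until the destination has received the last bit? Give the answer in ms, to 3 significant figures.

L = 64 × 8 = 512 bits.
Transmission delays (L/R per hop): 0.0256, 0.00206452, 0.000163578, 0.00040315 ms; sum = 0.0282312 ms.
Propagation delays (d/s per hop): 4.13333, 9.26829, 0.117647, 0.00137255 ms; sum = 13.5206 ms.
End-to-end = 13.5 ms.

13.5 ms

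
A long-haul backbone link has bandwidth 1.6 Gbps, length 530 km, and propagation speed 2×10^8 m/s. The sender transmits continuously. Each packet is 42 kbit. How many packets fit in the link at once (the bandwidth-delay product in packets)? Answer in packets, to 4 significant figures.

Propagation delay = 530000 / 200000000 = 0.00265 s.
BDP = R × t_prop = 1600000000 × 0.00265 = 4240000 bits.
In packets of 42000 bits: 101.0 packets.

101.0 packets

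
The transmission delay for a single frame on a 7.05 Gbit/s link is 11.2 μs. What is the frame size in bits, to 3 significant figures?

79000 bits

L = R × t_tx = 7050000000 b/s × 1.12e-05 s = 78960 bits.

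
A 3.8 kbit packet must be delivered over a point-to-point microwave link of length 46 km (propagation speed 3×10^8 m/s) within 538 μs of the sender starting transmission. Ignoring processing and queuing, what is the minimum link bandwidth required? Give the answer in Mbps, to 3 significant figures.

Propagation delay = 46000 / 300000000 = 153.333 μs.
Transmission budget = 538 − 153.333 = 384.667 μs.
R ≥ L / t_tx = 3800 bits / 0.000384667 s = 9.88 Mbps.

9.88 Mbps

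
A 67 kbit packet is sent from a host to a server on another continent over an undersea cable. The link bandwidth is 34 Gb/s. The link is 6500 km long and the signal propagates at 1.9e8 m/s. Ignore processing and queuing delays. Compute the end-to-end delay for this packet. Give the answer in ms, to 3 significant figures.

L = 67000 bits.
Transmission delay = L/R = 67000 / 34000000000 = 0.00197059 ms.
Propagation delay = d/s = 6500000 m / 190000000 m/s = 34.2105 ms.
Total = 34.2 ms.

34.2 ms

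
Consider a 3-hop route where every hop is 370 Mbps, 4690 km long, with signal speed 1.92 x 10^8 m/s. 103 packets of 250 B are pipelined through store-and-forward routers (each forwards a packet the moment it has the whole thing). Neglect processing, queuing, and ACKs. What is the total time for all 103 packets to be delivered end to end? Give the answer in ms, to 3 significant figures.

Per-hop transmission t_tx = L/R = 2000/370000000 = 0.00540541 ms.
Per-hop propagation t_prop = 4690000/192000000 = 24.4271 ms.
Pipeline fill: first packet needs 3·t_tx to clear all hops; remaining 102 packets each add one t_tx.
Total = (3+103-1)·t_tx + 3·t_prop = 105·0.00540541 + 3·24.4271 = 73.8 ms.

73.8 ms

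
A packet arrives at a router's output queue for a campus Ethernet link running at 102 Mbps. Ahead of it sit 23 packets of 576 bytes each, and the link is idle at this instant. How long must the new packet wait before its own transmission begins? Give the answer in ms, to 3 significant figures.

1.04 ms

Each queued packet: L/R = 4608/102000000 = 0.0451765 ms.
23 queued → 1.03906 ms.
Queuing delay = 1.04 ms.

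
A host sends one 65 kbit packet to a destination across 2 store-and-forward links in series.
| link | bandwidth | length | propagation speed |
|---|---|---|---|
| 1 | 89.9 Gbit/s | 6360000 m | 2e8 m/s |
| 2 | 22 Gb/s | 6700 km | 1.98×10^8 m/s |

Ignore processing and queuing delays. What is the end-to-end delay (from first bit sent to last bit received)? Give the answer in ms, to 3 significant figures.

L = 65000 bits.
Transmission delays (L/R per hop): 0.000723026, 0.00295455 ms; sum = 0.00367757 ms.
Propagation delays (d/s per hop): 31.8, 33.8384 ms; sum = 65.6384 ms.
End-to-end = 65.6 ms.

65.6 ms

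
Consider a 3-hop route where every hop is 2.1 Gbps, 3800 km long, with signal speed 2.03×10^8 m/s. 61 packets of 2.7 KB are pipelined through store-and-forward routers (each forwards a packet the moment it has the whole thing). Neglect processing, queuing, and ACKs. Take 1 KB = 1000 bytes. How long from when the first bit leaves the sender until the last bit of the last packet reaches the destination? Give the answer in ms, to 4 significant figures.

56.81 ms

Per-hop transmission t_tx = L/R = 21600/2100000000 = 0.0102857 ms.
Per-hop propagation t_prop = 3800000/2.03e+08 = 18.7192 ms.
Pipeline fill: first packet needs 3·t_tx to clear all hops; remaining 60 packets each add one t_tx.
Total = (3+61-1)·t_tx + 3·t_prop = 63·0.0102857 + 3·18.7192 = 56.81 ms.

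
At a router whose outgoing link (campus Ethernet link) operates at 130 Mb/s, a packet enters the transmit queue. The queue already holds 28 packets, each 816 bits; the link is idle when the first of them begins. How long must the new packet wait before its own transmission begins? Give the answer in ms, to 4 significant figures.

Each queued packet: L/R = 816/130000000 = 0.00627692 ms.
28 queued → 0.175754 ms.
Queuing delay = 0.1758 ms.

0.1758 ms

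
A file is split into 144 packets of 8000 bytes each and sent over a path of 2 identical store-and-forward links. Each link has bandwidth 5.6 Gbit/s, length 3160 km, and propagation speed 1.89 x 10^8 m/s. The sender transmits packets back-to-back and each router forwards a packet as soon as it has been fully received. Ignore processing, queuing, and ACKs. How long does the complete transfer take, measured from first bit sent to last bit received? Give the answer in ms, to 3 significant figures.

35.1 ms

Per-hop transmission t_tx = L/R = 64000/5600000000 = 0.0114286 ms.
Per-hop propagation t_prop = 3160000/189000000 = 16.7196 ms.
Pipeline fill: first packet needs 2·t_tx to clear all hops; remaining 143 packets each add one t_tx.
Total = (2+144-1)·t_tx + 2·t_prop = 145·0.0114286 + 2·16.7196 = 35.1 ms.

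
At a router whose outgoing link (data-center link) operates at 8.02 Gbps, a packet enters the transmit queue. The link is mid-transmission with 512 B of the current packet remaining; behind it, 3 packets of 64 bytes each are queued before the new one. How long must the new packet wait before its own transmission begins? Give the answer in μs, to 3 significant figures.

0.702 μs

Each queued packet: L/R = 512/8020000000 = 0.0638404 μs.
3 queued → 0.191521 μs.
Plus remaining 4096 bits of current packet: 0.510723 μs.
Queuing delay = 0.702 μs.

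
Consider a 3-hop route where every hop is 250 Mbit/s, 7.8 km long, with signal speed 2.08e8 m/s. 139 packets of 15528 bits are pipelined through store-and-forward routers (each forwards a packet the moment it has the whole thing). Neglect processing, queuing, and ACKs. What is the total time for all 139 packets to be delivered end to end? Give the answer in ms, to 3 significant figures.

Per-hop transmission t_tx = L/R = 15528/250000000 = 0.062112 ms.
Per-hop propagation t_prop = 7800/208000000 = 0.0375 ms.
Pipeline fill: first packet needs 3·t_tx to clear all hops; remaining 138 packets each add one t_tx.
Total = (3+139-1)·t_tx + 3·t_prop = 141·0.062112 + 3·0.0375 = 8.87 ms.

8.87 ms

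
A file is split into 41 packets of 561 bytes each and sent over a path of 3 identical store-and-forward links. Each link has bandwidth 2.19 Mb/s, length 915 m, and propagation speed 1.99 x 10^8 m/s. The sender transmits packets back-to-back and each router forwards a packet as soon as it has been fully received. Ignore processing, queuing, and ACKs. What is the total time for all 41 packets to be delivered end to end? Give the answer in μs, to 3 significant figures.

Per-hop transmission t_tx = L/R = 4488/2190000 = 2049.32 μs.
Per-hop propagation t_prop = 915/199000000 = 4.59799 μs.
Pipeline fill: first packet needs 3·t_tx to clear all hops; remaining 40 packets each add one t_tx.
Total = (3+41-1)·t_tx + 3·t_prop = 43·2049.32 + 3·4.59799 = 88100 μs.

88100 μs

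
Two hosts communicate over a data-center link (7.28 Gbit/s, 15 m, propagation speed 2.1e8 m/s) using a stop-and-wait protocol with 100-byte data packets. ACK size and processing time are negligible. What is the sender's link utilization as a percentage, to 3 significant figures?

t_tx = L/R = 800/7280000000 = 1.0989e-07 s.
t_prop = 15/210000000 = 7.14286e-08 s; RTT = 1.42857e-07 s.
Cycle = t_tx + RTT = 2.52747e-07 s.
Utilization = t_tx / cycle = 1.0989e-07/2.52747e-07 = 43.5 %.

43.5 %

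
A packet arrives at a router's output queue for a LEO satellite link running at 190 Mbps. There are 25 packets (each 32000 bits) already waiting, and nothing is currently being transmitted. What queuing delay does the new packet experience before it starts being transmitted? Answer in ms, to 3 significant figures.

Each queued packet: L/R = 32000/190000000 = 0.168421 ms.
25 queued → 4.21053 ms.
Queuing delay = 4.21 ms.

4.21 ms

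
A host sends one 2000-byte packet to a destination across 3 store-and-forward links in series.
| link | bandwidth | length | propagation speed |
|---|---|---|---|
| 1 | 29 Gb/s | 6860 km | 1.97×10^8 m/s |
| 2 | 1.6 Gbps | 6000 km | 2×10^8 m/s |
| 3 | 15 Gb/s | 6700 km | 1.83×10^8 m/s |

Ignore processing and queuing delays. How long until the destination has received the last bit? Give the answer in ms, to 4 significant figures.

L = 2000 × 8 = 16000 bits.
Transmission delays (L/R per hop): 0.000551724, 0.01, 0.00106667 ms; sum = 0.0116184 ms.
Propagation delays (d/s per hop): 34.8223, 30, 36.612 ms; sum = 101.434 ms.
End-to-end = 101.4 ms.

101.4 ms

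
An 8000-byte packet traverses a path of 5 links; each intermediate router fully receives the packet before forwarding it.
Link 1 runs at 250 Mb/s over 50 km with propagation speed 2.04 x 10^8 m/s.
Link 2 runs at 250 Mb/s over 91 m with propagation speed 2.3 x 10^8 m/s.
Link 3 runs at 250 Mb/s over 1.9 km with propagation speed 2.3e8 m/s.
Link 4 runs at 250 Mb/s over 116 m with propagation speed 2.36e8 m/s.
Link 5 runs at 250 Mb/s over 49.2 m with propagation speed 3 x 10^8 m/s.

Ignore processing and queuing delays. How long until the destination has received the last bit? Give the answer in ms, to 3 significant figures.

L = 8000 × 8 = 64000 bits.
Transmission delay per hop = L/R = 64000/250000000 = 0.256 ms; 5 hops → 1.28 ms.
Propagation delays (d/s per hop): 0.245098, 0.000395652, 0.00826087, 0.000491525, 0.000164 ms; sum = 0.25441 ms.
End-to-end = 1.53 ms.

1.53 ms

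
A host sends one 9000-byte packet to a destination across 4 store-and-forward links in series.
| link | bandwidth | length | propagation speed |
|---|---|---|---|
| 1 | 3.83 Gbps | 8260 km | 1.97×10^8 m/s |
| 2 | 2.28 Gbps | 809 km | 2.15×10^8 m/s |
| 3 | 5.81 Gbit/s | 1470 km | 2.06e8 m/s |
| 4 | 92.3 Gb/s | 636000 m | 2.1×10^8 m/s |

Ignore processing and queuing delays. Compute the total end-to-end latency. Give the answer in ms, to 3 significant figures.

55.9 ms

L = 9000 × 8 = 72000 bits.
Transmission delays (L/R per hop): 0.018799, 0.0315789, 0.0123924, 0.000780065 ms; sum = 0.0635504 ms.
Propagation delays (d/s per hop): 41.9289, 3.76279, 7.13592, 3.02857 ms; sum = 55.8562 ms.
End-to-end = 55.9 ms.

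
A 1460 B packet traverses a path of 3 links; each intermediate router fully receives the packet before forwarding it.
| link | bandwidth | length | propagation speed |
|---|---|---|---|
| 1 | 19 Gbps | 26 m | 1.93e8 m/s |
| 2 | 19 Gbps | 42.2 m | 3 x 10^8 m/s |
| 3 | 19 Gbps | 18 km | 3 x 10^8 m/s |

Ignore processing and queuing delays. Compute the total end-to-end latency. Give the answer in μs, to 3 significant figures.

L = 1460 × 8 = 11680 bits.
Transmission delay per hop = L/R = 11680/19000000000 = 0.614737 μs; 3 hops → 1.84421 μs.
Propagation delays (d/s per hop): 0.134715, 0.140667, 60 μs; sum = 60.2754 μs.
End-to-end = 62.1 μs.

62.1 μs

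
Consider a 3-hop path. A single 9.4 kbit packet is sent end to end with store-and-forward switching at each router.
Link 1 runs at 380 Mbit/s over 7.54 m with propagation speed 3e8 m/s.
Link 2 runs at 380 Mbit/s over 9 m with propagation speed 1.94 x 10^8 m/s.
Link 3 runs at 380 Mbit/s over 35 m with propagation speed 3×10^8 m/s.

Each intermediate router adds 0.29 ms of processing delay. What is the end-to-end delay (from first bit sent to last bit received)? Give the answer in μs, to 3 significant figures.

L = 9400 bits.
Transmission delay per hop = L/R = 9400/380000000 = 24.7368 μs; 3 hops → 74.2105 μs.
Propagation delays (d/s per hop): 0.0251333, 0.0463918, 0.116667 μs; sum = 0.188192 μs.
Processing at 2 router(s): 2 × 0.29 ms = 580 μs.
End-to-end = 654 μs.

654 μs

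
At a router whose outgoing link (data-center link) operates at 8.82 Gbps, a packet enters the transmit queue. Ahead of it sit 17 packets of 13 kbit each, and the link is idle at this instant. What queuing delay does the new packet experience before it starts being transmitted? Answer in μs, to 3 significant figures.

25.1 μs

Each queued packet: L/R = 13000/8820000000 = 1.47392 μs.
17 queued → 25.0567 μs.
Queuing delay = 25.1 μs.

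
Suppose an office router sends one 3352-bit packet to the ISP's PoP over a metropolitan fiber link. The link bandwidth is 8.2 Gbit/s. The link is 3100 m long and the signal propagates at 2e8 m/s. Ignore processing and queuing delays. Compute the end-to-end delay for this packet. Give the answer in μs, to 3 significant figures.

Transmission delay = L/R = 3352 / 8.2e+09 = 0.40878 μs.
Propagation delay = d/s = 3100 m / 200000000 m/s = 15.5 μs.
Total = 15.9 μs.

15.9 μs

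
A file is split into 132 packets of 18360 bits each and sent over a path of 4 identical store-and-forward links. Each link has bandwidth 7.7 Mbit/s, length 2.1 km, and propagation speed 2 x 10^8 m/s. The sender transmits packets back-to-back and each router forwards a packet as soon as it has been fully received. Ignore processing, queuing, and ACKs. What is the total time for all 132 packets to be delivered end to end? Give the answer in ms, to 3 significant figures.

Per-hop transmission t_tx = L/R = 18360/7700000 = 2.38442 ms.
Per-hop propagation t_prop = 2100/200000000 = 0.0105 ms.
Pipeline fill: first packet needs 4·t_tx to clear all hops; remaining 131 packets each add one t_tx.
Total = (4+132-1)·t_tx + 4·t_prop = 135·2.38442 + 4·0.0105 = 322 ms.

322 ms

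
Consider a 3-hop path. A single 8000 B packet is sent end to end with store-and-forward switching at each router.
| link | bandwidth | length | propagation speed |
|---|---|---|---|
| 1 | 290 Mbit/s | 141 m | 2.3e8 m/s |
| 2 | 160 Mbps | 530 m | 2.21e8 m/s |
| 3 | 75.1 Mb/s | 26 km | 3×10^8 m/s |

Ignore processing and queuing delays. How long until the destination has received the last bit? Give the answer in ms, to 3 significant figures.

1.56 ms

L = 8000 × 8 = 64000 bits.
Transmission delays (L/R per hop): 0.22069, 0.4, 0.852197 ms; sum = 1.47289 ms.
Propagation delays (d/s per hop): 0.000613043, 0.00239819, 0.0866667 ms; sum = 0.0896779 ms.
End-to-end = 1.56 ms.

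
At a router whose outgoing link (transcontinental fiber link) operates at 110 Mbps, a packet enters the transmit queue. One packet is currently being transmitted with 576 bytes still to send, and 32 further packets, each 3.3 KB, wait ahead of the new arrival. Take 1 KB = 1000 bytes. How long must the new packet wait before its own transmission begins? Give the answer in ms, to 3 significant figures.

7.72 ms

Each queued packet: L/R = 26400/110000000 = 0.24 ms.
32 queued → 7.68 ms.
Plus remaining 4608 bits of current packet: 0.0418909 ms.
Queuing delay = 7.72 ms.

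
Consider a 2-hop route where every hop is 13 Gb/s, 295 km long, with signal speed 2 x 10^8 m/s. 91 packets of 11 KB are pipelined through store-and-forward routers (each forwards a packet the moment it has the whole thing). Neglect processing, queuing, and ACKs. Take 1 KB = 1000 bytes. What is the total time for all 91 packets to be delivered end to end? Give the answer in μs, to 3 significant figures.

3570 μs

Per-hop transmission t_tx = L/R = 88000/13000000000 = 6.76923 μs.
Per-hop propagation t_prop = 295000/200000000 = 1475 μs.
Pipeline fill: first packet needs 2·t_tx to clear all hops; remaining 90 packets each add one t_tx.
Total = (2+91-1)·t_tx + 2·t_prop = 92·6.76923 + 2·1475 = 3570 μs.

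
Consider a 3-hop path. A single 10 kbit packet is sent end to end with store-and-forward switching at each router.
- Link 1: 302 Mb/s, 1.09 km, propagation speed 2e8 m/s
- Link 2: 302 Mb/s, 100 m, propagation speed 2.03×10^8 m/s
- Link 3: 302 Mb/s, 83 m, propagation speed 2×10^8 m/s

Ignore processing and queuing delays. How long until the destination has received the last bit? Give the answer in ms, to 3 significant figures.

0.106 ms

L = 10000 bits.
Transmission delay per hop = L/R = 10000/302000000 = 0.0331126 ms; 3 hops → 0.0993377 ms.
Propagation delays (d/s per hop): 0.00545, 0.000492611, 0.000415 ms; sum = 0.00635761 ms.
End-to-end = 0.106 ms.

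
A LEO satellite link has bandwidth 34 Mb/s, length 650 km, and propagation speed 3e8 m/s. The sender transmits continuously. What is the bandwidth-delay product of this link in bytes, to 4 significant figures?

Propagation delay = 650000 / 300000000 = 0.00216667 s.
BDP = R × t_prop = 34000000 × 0.00216667 = 73666.7 bits.
In bytes: 73666.7/8 = 9208 bytes.

9208 bytes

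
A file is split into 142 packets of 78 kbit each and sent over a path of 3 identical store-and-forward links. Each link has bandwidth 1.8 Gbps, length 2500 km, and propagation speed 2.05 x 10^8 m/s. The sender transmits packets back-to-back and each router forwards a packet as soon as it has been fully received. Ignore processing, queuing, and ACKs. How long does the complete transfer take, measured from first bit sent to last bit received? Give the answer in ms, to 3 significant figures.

42.8 ms

Per-hop transmission t_tx = L/R = 78000/1800000000 = 0.0433333 ms.
Per-hop propagation t_prop = 2500000/2.05e+08 = 12.1951 ms.
Pipeline fill: first packet needs 3·t_tx to clear all hops; remaining 141 packets each add one t_tx.
Total = (3+142-1)·t_tx + 3·t_prop = 144·0.0433333 + 3·12.1951 = 42.8 ms.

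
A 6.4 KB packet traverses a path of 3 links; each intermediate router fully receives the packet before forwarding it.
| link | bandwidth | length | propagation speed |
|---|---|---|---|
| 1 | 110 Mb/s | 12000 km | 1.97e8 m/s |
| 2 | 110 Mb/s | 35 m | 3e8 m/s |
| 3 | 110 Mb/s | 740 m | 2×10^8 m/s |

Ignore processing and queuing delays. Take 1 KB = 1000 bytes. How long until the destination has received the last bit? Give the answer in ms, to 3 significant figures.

62.3 ms

L = 51200 bits.
Transmission delay per hop = L/R = 51200/110000000 = 0.465455 ms; 3 hops → 1.39636 ms.
Propagation delays (d/s per hop): 60.9137, 0.000116667, 0.0037 ms; sum = 60.9175 ms.
End-to-end = 62.3 ms.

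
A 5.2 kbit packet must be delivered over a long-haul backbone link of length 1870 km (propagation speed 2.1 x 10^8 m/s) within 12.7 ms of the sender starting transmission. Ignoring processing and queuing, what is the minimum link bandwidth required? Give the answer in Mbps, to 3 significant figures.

1.37 Mbps

Propagation delay = 1870000 / 210000000 = 8.90476 ms.
Transmission budget = 12.7 − 8.90476 = 3.79524 ms.
R ≥ L / t_tx = 5200 bits / 0.00379524 s = 1.37 Mbps.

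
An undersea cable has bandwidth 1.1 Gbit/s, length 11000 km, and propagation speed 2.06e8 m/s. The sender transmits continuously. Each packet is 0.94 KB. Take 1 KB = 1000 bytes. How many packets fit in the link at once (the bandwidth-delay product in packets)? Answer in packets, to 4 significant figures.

Propagation delay = 11000000 / 206000000 = 0.0533981 s.
BDP = R × t_prop = 1100000000 × 0.0533981 = 58737900 bits.
In packets of 7520 bits: 7811 packets.

7811 packets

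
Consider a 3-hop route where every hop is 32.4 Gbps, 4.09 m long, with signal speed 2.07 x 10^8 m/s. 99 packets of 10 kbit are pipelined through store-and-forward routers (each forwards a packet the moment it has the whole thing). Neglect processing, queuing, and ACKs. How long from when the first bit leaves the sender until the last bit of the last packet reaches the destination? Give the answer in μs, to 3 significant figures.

31.2 μs

Per-hop transmission t_tx = L/R = 10000/32400000000 = 0.308642 μs.
Per-hop propagation t_prop = 4.09/2.07e+08 = 0.0197585 μs.
Pipeline fill: first packet needs 3·t_tx to clear all hops; remaining 98 packets each add one t_tx.
Total = (3+99-1)·t_tx + 3·t_prop = 101·0.308642 + 3·0.0197585 = 31.2 μs.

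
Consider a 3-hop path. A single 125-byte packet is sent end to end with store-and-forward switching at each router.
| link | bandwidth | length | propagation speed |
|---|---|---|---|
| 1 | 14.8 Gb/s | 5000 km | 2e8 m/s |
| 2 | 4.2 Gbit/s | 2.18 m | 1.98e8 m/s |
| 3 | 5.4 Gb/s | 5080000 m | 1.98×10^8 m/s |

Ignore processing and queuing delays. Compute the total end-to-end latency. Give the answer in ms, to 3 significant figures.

L = 125 × 8 = 1000 bits.
Transmission delays (L/R per hop): 6.75676e-05, 0.000238095, 0.000185185 ms; sum = 0.000490848 ms.
Propagation delays (d/s per hop): 25, 1.10101e-05, 25.6566 ms; sum = 50.6566 ms.
End-to-end = 50.7 ms.

50.7 ms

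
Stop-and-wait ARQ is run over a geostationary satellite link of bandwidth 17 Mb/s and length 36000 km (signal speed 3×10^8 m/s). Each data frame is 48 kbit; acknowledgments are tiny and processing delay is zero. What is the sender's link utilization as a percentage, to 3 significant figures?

t_tx = L/R = 48000/17000000 = 0.00282353 s.
t_prop = 36000000/300000000 = 0.12 s; RTT = 0.24 s.
Cycle = t_tx + RTT = 0.242824 s.
Utilization = t_tx / cycle = 0.00282353/0.242824 = 1.16 %.

1.16 %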